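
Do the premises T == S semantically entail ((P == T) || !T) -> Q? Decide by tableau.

No

Initial set: {(T == S); !(((P == T) || !T) -> Q)}.
!(((P == T) || !T) -> Q): α-rule — add ((P == T) || !T), !Q.
(T == S): β-rule — branch into T, S  //  !T, !S.
  branch 1 (add T, S):
    ((P == T) || !T): β-rule — branch into (P == T)  //  !T.
      branch 1.1 (add (P == T)):
        (P == T): β-rule — branch into P, T  //  !P, !T.
          branch 1.1.1 (add P, T):
            ○ open, literals {P=true, Q=false, S=true, T=true}.
          branch 1.1.2 (add !P, !T):
            × closes — contains both T and !T.
      branch 1.2 (add !T):
        × closes — contains both T and !T.
  branch 2 (add !T, !S):
    ((P == T) || !T): β-rule — branch into (P == T)  //  !T.
      branch 2.1 (add (P == T)):
        (P == T): β-rule — branch into P, T  //  !P, !T.
          branch 2.1.1 (add P, T):
            × closes — contains both T and !T.
          branch 2.1.2 (add !P, !T):
            ○ open, literals {P=false, Q=false, S=false, T=false}.
      branch 2.2 (add !T):
        ○ open, literals {Q=false, S=false, T=false}.
3 branches closed, 3 open.
An open branch gives a countermodel: P=true, Q=false, S=true, T=true (unmentioned atoms arbitrary); the premises hold there but the conclusion fails.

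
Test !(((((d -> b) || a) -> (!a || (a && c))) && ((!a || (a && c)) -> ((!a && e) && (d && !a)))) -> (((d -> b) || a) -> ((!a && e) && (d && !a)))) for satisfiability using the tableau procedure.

Initial set: {!(((((d -> b) || a) -> (!a || (a && c))) && ((!a || (a && c)) -> ((!a && e) && (d && !a)))) -> (((d -> b) || a) -> ((!a && e) && (d && !a))))}.
!(((((d -> b) || a) -> (!a || (a && c))) && ((!a || (a && c)) -> ((!a && e) && (d && !a)))) -> (((d -> b) || a) -> ((!a && e) && (d && !a)))): α-rule — add ((((d -> b) || a) -> (!a || (a && c))) && ((!a || (a && c)) -> ((!a && e) && (d && !a)))), !(((d -> b) || a) -> ((!a && e) && (d && !a))).
((((d -> b) || a) -> (!a || (a && c))) && ((!a || (a && c)) -> ((!a && e) && (d && !a)))): α-rule — add (((d -> b) || a) -> (!a || (a && c))), ((!a || (a && c)) -> ((!a && e) && (d && !a))).
!(((d -> b) || a) -> ((!a && e) && (d && !a))): α-rule — add ((d -> b) || a), !((!a && e) && (d && !a)).
(((d -> b) || a) -> (!a || (a && c))): β-rule — branch into !((d -> b) || a)  //  (!a || (a && c)).
  branch 1 (add !((d -> b) || a)):
    !((d -> b) || a): α-rule — add !(d -> b), !a.
    !(d -> b): α-rule — add d, !b.
    ((!a || (a && c)) -> ((!a && e) && (d && !a))): β-rule — branch into !(!a || (a && c))  //  ((!a && e) && (d && !a)).
      branch 1.1 (add !(!a || (a && c))):
        !(!a || (a && c)): α-rule — add !!a, !(a && c).
        × closes — contains both a and !a.
      branch 1.2 (add ((!a && e) && (d && !a))):
        ((!a && e) && (d && !a)): α-rule — add (!a && e), (d && !a).
        (!a && e): α-rule — add !a, e.
        (d && !a): α-rule — add d, !a.
        ((d -> b) || a): β-rule — branch into (d -> b)  //  a.
          branch 1.2.1 (add (d -> b)):
            !((!a && e) && (d && !a)): β-rule — branch into !(!a && e)  //  !(d && !a).
              branch 1.2.1.1 (add !(!a && e)):
                (d -> b): β-rule — branch into !d  //  b.
                  branch 1.2.1.1.1 (add !d):
                    × closes — contains both d and !d.
                  branch 1.2.1.1.2 (add b):
                    × closes — contains both b and !b.
              branch 1.2.1.2 (add !(d && !a)):
                (d -> b): β-rule — branch into !d  //  b.
                  branch 1.2.1.2.1 (add !d):
                    × closes — contains both d and !d.
                  branch 1.2.1.2.2 (add b):
                    × closes — contains both b and !b.
          branch 1.2.2 (add a):
            × closes — contains both a and !a.
  branch 2 (add (!a || (a && c))):
    ((!a || (a && c)) -> ((!a && e) && (d && !a))): β-rule — branch into !(!a || (a && c))  //  ((!a && e) && (d && !a)).
      branch 2.1 (add !(!a || (a && c))):
        !(!a || (a && c)): α-rule — add !!a, !(a && c).
        ((d -> b) || a): β-rule — branch into (d -> b)  //  a.
          branch 2.1.1 (add (d -> b)):
            !((!a && e) && (d && !a)): β-rule — branch into !(!a && e)  //  !(d && !a).
              branch 2.1.1.1 (add !(!a && e)):
                (!a || (a && c)): β-rule — branch into !a  //  (a && c).
                  branch 2.1.1.1.1 (add !a):
                    × closes — contains both a and !a.
                  branch 2.1.1.1.2 (add (a && c)):
                    (a && c): α-rule — add a, c.
                    !(a && c): β-rule — branch into !a  //  !c.
                      branch 2.1.1.1.2.1 (add !a):
                        × closes — contains both a and !a.
                      branch 2.1.1.1.2.2 (add !c):
                        × closes — contains both c and !c.
              branch 2.1.1.2 (add !(d && !a)):
                (!a || (a && c)): β-rule — branch into !a  //  (a && c).
                  branch 2.1.1.2.1 (add !a):
                    × closes — contains both a and !a.
                  branch 2.1.1.2.2 (add (a && c)):
                    (a && c): α-rule — add a, c.
                    !(a && c): β-rule — branch into !a  //  !c.
                      branch 2.1.1.2.2.1 (add !a):
                        × closes — contains both a and !a.
                      branch 2.1.1.2.2.2 (add !c):
                        × closes — contains both c and !c.
          branch 2.1.2 (add a):
            !((!a && e) && (d && !a)): β-rule — branch into !(!a && e)  //  !(d && !a).
              branch 2.1.2.1 (add !(!a && e)):
                (!a || (a && c)): β-rule — branch into !a  //  (a && c).
                  branch 2.1.2.1.1 (add !a):
                    × closes — contains both a and !a.
                  branch 2.1.2.1.2 (add (a && c)):
                    (a && c): α-rule — add a, c.
                    !(a && c): β-rule — branch into !a  //  !c.
                      branch 2.1.2.1.2.1 (add !a):
                        × closes — contains both a and !a.
                      branch 2.1.2.1.2.2 (add !c):
                        × closes — contains both c and !c.
              branch 2.1.2.2 (add !(d && !a)):
                (!a || (a && c)): β-rule — branch into !a  //  (a && c).
                  branch 2.1.2.2.1 (add !a):
                    × closes — contains both a and !a.
                  branch 2.1.2.2.2 (add (a && c)):
                    (a && c): α-rule — add a, c.
                    !(a && c): β-rule — branch into !a  //  !c.
                      branch 2.1.2.2.2.1 (add !a):
                        × closes — contains both a and !a.
                      branch 2.1.2.2.2.2 (add !c):
                        × closes — contains both c and !c.
      branch 2.2 (add ((!a && e) && (d && !a))):
        ((!a && e) && (d && !a)): α-rule — add (!a && e), (d && !a).
        (!a && e): α-rule — add !a, e.
        (d && !a): α-rule — add d, !a.
        ((d -> b) || a): β-rule — branch into (d -> b)  //  a.
          branch 2.2.1 (add (d -> b)):
            !((!a && e) && (d && !a)): β-rule — branch into !(!a && e)  //  !(d && !a).
              branch 2.2.1.1 (add !(!a && e)):
                (!a || (a && c)): β-rule — branch into !a  //  (a && c).
                  branch 2.2.1.1.1 (add !a):
                    (d -> b): β-rule — branch into !d  //  b.
                      branch 2.2.1.1.1.1 (add !d):
                        × closes — contains both d and !d.
                      branch 2.2.1.1.1.2 (add b):
                        !(!a && e): β-rule — branch into !!a  //  !e.
                          branch 2.2.1.1.1.2.1 (add !!a):
                            × closes — contains both a and !a.
                          branch 2.2.1.1.1.2.2 (add !e):
                            × closes — contains both e and !e.
                  branch 2.2.1.1.2 (add (a && c)):
                    (a && c): α-rule — add a, c.
                    × closes — contains both a and !a.
              branch 2.2.1.2 (add !(d && !a)):
                (!a || (a && c)): β-rule — branch into !a  //  (a && c).
                  branch 2.2.1.2.1 (add !a):
                    (d -> b): β-rule — branch into !d  //  b.
                      branch 2.2.1.2.1.1 (add !d):
                        × closes — contains both d and !d.
                      branch 2.2.1.2.1.2 (add b):
                        !(d && !a): β-rule — branch into !d  //  !!a.
                          branch 2.2.1.2.1.2.1 (add !d):
                            × closes — contains both d and !d.
                          branch 2.2.1.2.1.2.2 (add !!a):
                            × closes — contains both a and !a.
                  branch 2.2.1.2.2 (add (a && c)):
                    (a && c): α-rule — add a, c.
                    × closes — contains both a and !a.
          branch 2.2.2 (add a):
            × closes — contains both a and !a.
All 27 branches close.
Every branch closed; the formula is unsatisfiable.

Unsatisfiable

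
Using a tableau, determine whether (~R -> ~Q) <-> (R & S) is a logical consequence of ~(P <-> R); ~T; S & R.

Initial set: {T ~(P <-> R); T ~T; T (S & R); F ((~R -> ~Q) <-> (R & S))}.
T (S & R): α-rule — add T S, T R.
T ~(P <-> R): β-rule — branch into T P, F R  //  F P, T R.
  branch 1 (add T P, F R):
    × closes — contains both R and ~R.
  branch 2 (add F P, T R):
    F ((~R -> ~Q) <-> (R & S)): β-rule — branch into T (~R -> ~Q), F (R & S)  //  F (~R -> ~Q), T (R & S).
      branch 2.1 (add T (~R -> ~Q), F (R & S)):
        T (~R -> ~Q): β-rule — branch into F ~R  //  T ~Q.
          branch 2.1.1 (add F ~R):
            F (R & S): β-rule — branch into F R  //  F S.
              branch 2.1.1.1 (add F R):
                × closes — contains both R and ~R.
              branch 2.1.1.2 (add F S):
                × closes — contains both S and ~S.
          branch 2.1.2 (add T ~Q):
            F (R & S): β-rule — branch into F R  //  F S.
              branch 2.1.2.1 (add F R):
                × closes — contains both R and ~R.
              branch 2.1.2.2 (add F S):
                × closes — contains both S and ~S.
      branch 2.2 (add F (~R -> ~Q), T (R & S)):
        F (~R -> ~Q): α-rule — add T ~R, F ~Q.
        × closes — contains both R and ~R.
All 6 branches close.
Every branch closed, so the premises entail the conclusion.

Yes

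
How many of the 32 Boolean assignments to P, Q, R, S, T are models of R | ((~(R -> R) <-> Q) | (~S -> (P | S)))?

Initial set: {(R | ((~(R -> R) <-> Q) | (~S -> (P | S))))}.
(R | ((~(R -> R) <-> Q) | (~S -> (P | S)))): β-rule — branch into R  //  ((~(R -> R) <-> Q) | (~S -> (P | S))).
  branch 1 (add R):
    ○ open, literals {R=1}.
  branch 2 (add ((~(R -> R) <-> Q) | (~S -> (P | S)))):
    ((~(R -> R) <-> Q) | (~S -> (P | S))): β-rule — branch into (~(R -> R) <-> Q)  //  (~S -> (P | S)).
      branch 2.1 (add (~(R -> R) <-> Q)):
        (~(R -> R) <-> Q): β-rule — branch into ~(R -> R), Q  //  ~~(R -> R), ~Q.
          branch 2.1.1 (add ~(R -> R), Q):
            ~(R -> R): α-rule — add R, ~R.
            × closes — contains both R and ~R.
          branch 2.1.2 (add ~~(R -> R), ~Q):
            ~~(R -> R): β-rule — branch into ~R  //  R.
              branch 2.1.2.1 (add ~R):
                ○ open, literals {Q=0, R=0}.
              branch 2.1.2.2 (add R):
                ○ open, literals {Q=0, R=1}.
      branch 2.2 (add (~S -> (P | S))):
        (~S -> (P | S)): β-rule — branch into ~~S  //  (P | S).
          branch 2.2.1 (add ~~S):
            ○ open, literals {S=1}.
          branch 2.2.2 (add (P | S)):
            (P | S): β-rule — branch into P  //  S.
              branch 2.2.2.1 (add P):
                ○ open, literals {P=1}.
              branch 2.2.2.2 (add S):
                ○ open, literals {S=1}.
1 branch closed, 6 open.
Each open branch fixes some atoms; the unmentioned ones are free. Counting distinct full assignments: branch {R=1} (P, Q, S, T) contributes 16 new; branch {Q=0, R=0} (P, S, T) contributes 8 new; branch {Q=0, R=1} (P, S, T) contributes 0 new; branch {S=1} (P, Q, R, T) contributes 4 new; branch {P=1} (Q, R, S, T) contributes 2 new; branch {S=1} (P, Q, R, T) contributes 0 new. Total: 30.

30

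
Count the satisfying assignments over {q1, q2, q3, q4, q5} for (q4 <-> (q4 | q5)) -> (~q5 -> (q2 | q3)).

28

Initial set: {((q4 <-> (q4 | q5)) -> (~q5 -> (q2 | q3)))}.
((q4 <-> (q4 | q5)) -> (~q5 -> (q2 | q3))): β-rule — branch into ~(q4 <-> (q4 | q5))  //  (~q5 -> (q2 | q3)).
  branch 1 (add ~(q4 <-> (q4 | q5))):
    ~(q4 <-> (q4 | q5)): β-rule — branch into q4, ~(q4 | q5)  //  ~q4, (q4 | q5).
      branch 1.1 (add q4, ~(q4 | q5)):
        ~(q4 | q5): α-rule — add ~q4, ~q5.
        × closes — contains both q4 and ~q4.
      branch 1.2 (add ~q4, (q4 | q5)):
        (q4 | q5): β-rule — branch into q4  //  q5.
          branch 1.2.1 (add q4):
            × closes — contains both q4 and ~q4.
          branch 1.2.2 (add q5):
            ○ open, literals {q4=0, q5=1}.
  branch 2 (add (~q5 -> (q2 | q3))):
    (~q5 -> (q2 | q3)): β-rule — branch into ~~q5  //  (q2 | q3).
      branch 2.1 (add ~~q5):
        ○ open, literals {q5=1}.
      branch 2.2 (add (q2 | q3)):
        (q2 | q3): β-rule — branch into q2  //  q3.
          branch 2.2.1 (add q2):
            ○ open, literals {q2=1}.
          branch 2.2.2 (add q3):
            ○ open, literals {q3=1}.
2 branches closed, 4 open.
Each open branch fixes some atoms; the unmentioned ones are free. Counting distinct full assignments: branch {q4=0, q5=1} (q1, q2, q3) contributes 8 new; branch {q5=1} (q1, q2, q3, q4) contributes 8 new; branch {q2=1} (q1, q3, q4, q5) contributes 8 new; branch {q3=1} (q1, q2, q4, q5) contributes 4 new. Total: 28.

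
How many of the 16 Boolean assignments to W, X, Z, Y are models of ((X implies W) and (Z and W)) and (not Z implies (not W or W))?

Initial set: {(((X implies W) and (Z and W)) and (not Z implies (not W or W)))}.
(((X implies W) and (Z and W)) and (not Z implies (not W or W))): α-rule — add ((X implies W) and (Z and W)), (not Z implies (not W or W)).
((X implies W) and (Z and W)): α-rule — add (X implies W), (Z and W).
(Z and W): α-rule — add Z, W.
(not Z implies (not W or W)): β-rule — branch into not not Z  //  (not W or W).
  branch 1 (add not not Z):
    (X implies W): β-rule — branch into not X  //  W.
      branch 1.1 (add not X):
        ○ open, literals {W=1, X=0, Z=1}.
      branch 1.2 (add W):
        ○ open, literals {W=1, Z=1}.
  branch 2 (add (not W or W)):
    (X implies W): β-rule — branch into not X  //  W.
      branch 2.1 (add not X):
        (not W or W): β-rule — branch into not W  //  W.
          branch 2.1.1 (add not W):
            × closes — contains both W and not W.
          branch 2.1.2 (add W):
            ○ open, literals {W=1, X=0, Z=1}.
      branch 2.2 (add W):
        (not W or W): β-rule — branch into not W  //  W.
          branch 2.2.1 (add not W):
            × closes — contains both W and not W.
          branch 2.2.2 (add W):
            ○ open, literals {W=1, Z=1}.
2 branches closed, 4 open.
Each open branch fixes some atoms; the unmentioned ones are free. Counting distinct full assignments: branch {W=1, X=0, Z=1} (Y) contributes 2 new; branch {W=1, Z=1} (X, Y) contributes 2 new; branch {W=1, X=0, Z=1} (Y) contributes 0 new; branch {W=1, Z=1} (X, Y) contributes 0 new. Total: 4.

4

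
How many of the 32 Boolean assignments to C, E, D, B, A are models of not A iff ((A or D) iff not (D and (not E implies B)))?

8

Initial set: {(not A iff ((A or D) iff not (D and (not E implies B))))}.
(not A iff ((A or D) iff not (D and (not E implies B)))): β-rule — branch into not A, ((A or D) iff not (D and (not E implies B)))  //  not not A, not ((A or D) iff not (D and (not E implies B))).
  branch 1 (add not A, ((A or D) iff not (D and (not E implies B)))):
    ((A or D) iff not (D and (not E implies B))): β-rule — branch into (A or D), not (D and (not E implies B))  //  not (A or D), not not (D and (not E implies B)).
      branch 1.1 (add (A or D), not (D and (not E implies B))):
        (A or D): β-rule — branch into A  //  D.
          branch 1.1.1 (add A):
            × closes — contains both A and not A.
          branch 1.1.2 (add D):
            not (D and (not E implies B)): β-rule — branch into not D  //  not (not E implies B).
              branch 1.1.2.1 (add not D):
                × closes — contains both D and not D.
              branch 1.1.2.2 (add not (not E implies B)):
                not (not E implies B): α-rule — add not E, not B.
                ○ open, literals {A=F, B=F, D=T, E=F}.
      branch 1.2 (add not (A or D), not not (D and (not E implies B))):
        not (A or D): α-rule — add not A, not D.
        not not (D and (not E implies B)): α-rule — add D, (not E implies B).
        × closes — contains both D and not D.
  branch 2 (add not not A, not ((A or D) iff not (D and (not E implies B)))):
    not ((A or D) iff not (D and (not E implies B))): β-rule — branch into (A or D), not not (D and (not E implies B))  //  not (A or D), not (D and (not E implies B)).
      branch 2.1 (add (A or D), not not (D and (not E implies B))):
        not not (D and (not E implies B)): α-rule — add D, (not E implies B).
        (A or D): β-rule — branch into A  //  D.
          branch 2.1.1 (add A):
            (not E implies B): β-rule — branch into not not E  //  B.
              branch 2.1.1.1 (add not not E):
                ○ open, literals {A=T, D=T, E=T}.
              branch 2.1.1.2 (add B):
                ○ open, literals {A=T, B=T, D=T}.
          branch 2.1.2 (add D):
            (not E implies B): β-rule — branch into not not E  //  B.
              branch 2.1.2.1 (add not not E):
                ○ open, literals {A=T, D=T, E=T}.
              branch 2.1.2.2 (add B):
                ○ open, literals {A=T, B=T, D=T}.
      branch 2.2 (add not (A or D), not (D and (not E implies B))):
        not (A or D): α-rule — add not A, not D.
        × closes — contains both A and not A.
4 branches closed, 5 open.
Each open branch fixes some atoms; the unmentioned ones are free. Counting distinct full assignments: branch {A=F, B=F, D=T, E=F} (C) contributes 2 new; branch {A=T, D=T, E=T} (C, B) contributes 4 new; branch {A=T, B=T, D=T} (C, E) contributes 2 new; branch {A=T, D=T, E=T} (C, B) contributes 0 new; branch {A=T, B=T, D=T} (C, E) contributes 0 new. Total: 8.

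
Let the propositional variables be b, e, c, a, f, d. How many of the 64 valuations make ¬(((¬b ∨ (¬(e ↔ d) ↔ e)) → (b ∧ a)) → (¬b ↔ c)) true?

Initial set: {¬(((¬b ∨ (¬(e ↔ d) ↔ e)) → (b ∧ a)) → (¬b ↔ c))}.
¬(((¬b ∨ (¬(e ↔ d) ↔ e)) → (b ∧ a)) → (¬b ↔ c)): α-rule — add ((¬b ∨ (¬(e ↔ d) ↔ e)) → (b ∧ a)), ¬(¬b ↔ c).
((¬b ∨ (¬(e ↔ d) ↔ e)) → (b ∧ a)): β-rule — branch into ¬(¬b ∨ (¬(e ↔ d) ↔ e))  //  (b ∧ a).
  branch 1 (add ¬(¬b ∨ (¬(e ↔ d) ↔ e))):
    ¬(¬b ∨ (¬(e ↔ d) ↔ e)): α-rule — add ¬¬b, ¬(¬(e ↔ d) ↔ e).
    ¬(¬b ↔ c): β-rule — branch into ¬b, ¬c  //  ¬¬b, c.
      branch 1.1 (add ¬b, ¬c):
        × closes — contains both b and ¬b.
      branch 1.2 (add ¬¬b, c):
        ¬(¬(e ↔ d) ↔ e): β-rule — branch into ¬(e ↔ d), ¬e  //  ¬¬(e ↔ d), e.
          branch 1.2.1 (add ¬(e ↔ d), ¬e):
            ¬(e ↔ d): β-rule — branch into e, ¬d  //  ¬e, d.
              branch 1.2.1.1 (add e, ¬d):
                × closes — contains both e and ¬e.
              branch 1.2.1.2 (add ¬e, d):
                ○ open, literals {b=T, c=T, d=T, e=F}.
          branch 1.2.2 (add ¬¬(e ↔ d), e):
            ¬¬(e ↔ d): β-rule — branch into e, d  //  ¬e, ¬d.
              branch 1.2.2.1 (add e, d):
                ○ open, literals {b=T, c=T, d=T, e=T}.
              branch 1.2.2.2 (add ¬e, ¬d):
                × closes — contains both e and ¬e.
  branch 2 (add (b ∧ a)):
    (b ∧ a): α-rule — add b, a.
    ¬(¬b ↔ c): β-rule — branch into ¬b, ¬c  //  ¬¬b, c.
      branch 2.1 (add ¬b, ¬c):
        × closes — contains both b and ¬b.
      branch 2.2 (add ¬¬b, c):
        ○ open, literals {a=T, b=T, c=T}.
4 branches closed, 3 open.
Each open branch fixes some atoms; the unmentioned ones are free. Counting distinct full assignments: branch {b=T, c=T, d=T, e=F} (a, f) contributes 4 new; branch {b=T, c=T, d=T, e=T} (a, f) contributes 4 new; branch {a=T, b=T, c=T} (e, f, d) contributes 4 new. Total: 12.

12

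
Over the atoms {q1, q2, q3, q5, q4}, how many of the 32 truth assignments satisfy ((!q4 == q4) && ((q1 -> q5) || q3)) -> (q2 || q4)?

Initial set: {(((!q4 == q4) && ((q1 -> q5) || q3)) -> (q2 || q4))}.
(((!q4 == q4) && ((q1 -> q5) || q3)) -> (q2 || q4)): β-rule — branch into !((!q4 == q4) && ((q1 -> q5) || q3))  //  (q2 || q4).
  branch 1 (add !((!q4 == q4) && ((q1 -> q5) || q3))):
    !((!q4 == q4) && ((q1 -> q5) || q3)): β-rule — branch into !(!q4 == q4)  //  !((q1 -> q5) || q3).
      branch 1.1 (add !(!q4 == q4)):
        !(!q4 == q4): β-rule — branch into !q4, !q4  //  !!q4, q4.
          branch 1.1.1 (add !q4, !q4):
            ○ open, literals {q4=0}.
          branch 1.1.2 (add !!q4, q4):
            ○ open, literals {q4=1}.
      branch 1.2 (add !((q1 -> q5) || q3)):
        !((q1 -> q5) || q3): α-rule — add !(q1 -> q5), !q3.
        !(q1 -> q5): α-rule — add q1, !q5.
        ○ open, literals {q1=1, q3=0, q5=0}.
  branch 2 (add (q2 || q4)):
    (q2 || q4): β-rule — branch into q2  //  q4.
      branch 2.1 (add q2):
        ○ open, literals {q2=1}.
      branch 2.2 (add q4):
        ○ open, literals {q4=1}.
0 branches closed, 5 open.
Each open branch fixes some atoms; the unmentioned ones are free. Counting distinct full assignments: branch {q4=0} (q1, q2, q3, q5) contributes 16 new; branch {q4=1} (q1, q2, q3, q5) contributes 16 new; branch {q1=1, q3=0, q5=0} (q2, q4) contributes 0 new; branch {q2=1} (q1, q3, q5, q4) contributes 0 new; branch {q4=1} (q1, q2, q3, q5) contributes 0 new. Total: 32.

32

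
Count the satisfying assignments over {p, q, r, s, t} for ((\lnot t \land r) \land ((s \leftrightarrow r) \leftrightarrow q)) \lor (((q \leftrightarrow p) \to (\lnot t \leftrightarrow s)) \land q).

14

Initial set: {(((\lnot t \land r) \land ((s \leftrightarrow r) \leftrightarrow q)) \lor (((q \leftrightarrow p) \to (\lnot t \leftrightarrow s)) \land q))}.
(((\lnot t \land r) \land ((s \leftrightarrow r) \leftrightarrow q)) \lor (((q \leftrightarrow p) \to (\lnot t \leftrightarrow s)) \land q)): β-rule — branch into ((\lnot t \land r) \land ((s \leftrightarrow r) \leftrightarrow q))  //  (((q \leftrightarrow p) \to (\lnot t \leftrightarrow s)) \land q).
  branch 1 (add ((\lnot t \land r) \land ((s \leftrightarrow r) \leftrightarrow q))):
    ((\lnot t \land r) \land ((s \leftrightarrow r) \leftrightarrow q)): α-rule — add (\lnot t \land r), ((s \leftrightarrow r) \leftrightarrow q).
    (\lnot t \land r): α-rule — add \lnot t, r.
    ((s \leftrightarrow r) \leftrightarrow q): β-rule — branch into (s \leftrightarrow r), q  //  \lnot (s \leftrightarrow r), \lnot q.
      branch 1.1 (add (s \leftrightarrow r), q):
        (s \leftrightarrow r): β-rule — branch into s, r  //  \lnot s, \lnot r.
          branch 1.1.1 (add s, r):
            ○ open, literals {q=T, r=T, s=T, t=F}.
          branch 1.1.2 (add \lnot s, \lnot r):
            × closes — contains both r and \lnot r.
      branch 1.2 (add \lnot (s \leftrightarrow r), \lnot q):
        \lnot (s \leftrightarrow r): β-rule — branch into s, \lnot r  //  \lnot s, r.
          branch 1.2.1 (add s, \lnot r):
            × closes — contains both r and \lnot r.
          branch 1.2.2 (add \lnot s, r):
            ○ open, literals {q=F, r=T, s=F, t=F}.
  branch 2 (add (((q \leftrightarrow p) \to (\lnot t \leftrightarrow s)) \land q)):
    (((q \leftrightarrow p) \to (\lnot t \leftrightarrow s)) \land q): α-rule — add ((q \leftrightarrow p) \to (\lnot t \leftrightarrow s)), q.
    ((q \leftrightarrow p) \to (\lnot t \leftrightarrow s)): β-rule — branch into \lnot (q \leftrightarrow p)  //  (\lnot t \leftrightarrow s).
      branch 2.1 (add \lnot (q \leftrightarrow p)):
        \lnot (q \leftrightarrow p): β-rule — branch into q, \lnot p  //  \lnot q, p.
          branch 2.1.1 (add q, \lnot p):
            ○ open, literals {p=F, q=T}.
          branch 2.1.2 (add \lnot q, p):
            × closes — contains both q and \lnot q.
      branch 2.2 (add (\lnot t \leftrightarrow s)):
        (\lnot t \leftrightarrow s): β-rule — branch into \lnot t, s  //  \lnot \lnot t, \lnot s.
          branch 2.2.1 (add \lnot t, s):
            ○ open, literals {q=T, s=T, t=F}.
          branch 2.2.2 (add \lnot \lnot t, \lnot s):
            ○ open, literals {q=T, s=F, t=T}.
3 branches closed, 5 open.
Each open branch fixes some atoms; the unmentioned ones are free. Counting distinct full assignments: branch {q=T, r=T, s=T, t=F} (p) contributes 2 new; branch {q=F, r=T, s=F, t=F} (p) contributes 2 new; branch {p=F, q=T} (r, s, t) contributes 7 new; branch {q=T, s=T, t=F} (p, r) contributes 1 new; branch {q=T, s=F, t=T} (p, r) contributes 2 new. Total: 14.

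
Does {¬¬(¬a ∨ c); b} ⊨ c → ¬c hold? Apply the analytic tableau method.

Initial set: {¬¬(¬a ∨ c); b; ¬(c → ¬c)}.
¬¬(¬a ∨ c): drop double negation, giving (¬a ∨ c).
¬(c → ¬c): α-rule — add c, ¬¬c.
(¬a ∨ c): β-rule — branch into ¬a  //  c.
  branch 1 (add ¬a):
    ○ open, literals {a=F, b=T, c=T}.
  branch 2 (add c):
    ○ open, literals {b=T, c=T}.
0 branches closed, 2 open.
An open branch gives a countermodel: a=F, b=T, c=T (unmentioned atoms arbitrary); the premises hold there but the conclusion fails.

No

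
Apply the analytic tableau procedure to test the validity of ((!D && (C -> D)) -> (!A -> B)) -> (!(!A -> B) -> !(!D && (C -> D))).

Valid

Assume the negation and expand:
Initial set: {!(((!D && (C -> D)) -> (!A -> B)) -> (!(!A -> B) -> !(!D && (C -> D))))}.
!(((!D && (C -> D)) -> (!A -> B)) -> (!(!A -> B) -> !(!D && (C -> D)))): α-rule — add ((!D && (C -> D)) -> (!A -> B)), !(!(!A -> B) -> !(!D && (C -> D))).
!(!(!A -> B) -> !(!D && (C -> D))): α-rule — add !(!A -> B), !!(!D && (C -> D)).
!(!A -> B): α-rule — add !A, !B.
!!(!D && (C -> D)): α-rule — add !D, (C -> D).
((!D && (C -> D)) -> (!A -> B)): β-rule — branch into !(!D && (C -> D))  //  (!A -> B).
  branch 1 (add !(!D && (C -> D))):
    (C -> D): β-rule — branch into !C  //  D.
      branch 1.1 (add !C):
        !(!D && (C -> D)): β-rule — branch into !!D  //  !(C -> D).
          branch 1.1.1 (add !!D):
            × closes — contains both D and !D.
          branch 1.1.2 (add !(C -> D)):
            !(C -> D): α-rule — add C, !D.
            × closes — contains both C and !C.
      branch 1.2 (add D):
        × closes — contains both D and !D.
  branch 2 (add (!A -> B)):
    (C -> D): β-rule — branch into !C  //  D.
      branch 2.1 (add !C):
        (!A -> B): β-rule — branch into !!A  //  B.
          branch 2.1.1 (add !!A):
            × closes — contains both A and !A.
          branch 2.1.2 (add B):
            × closes — contains both B and !B.
      branch 2.2 (add D):
        × closes — contains both D and !D.
All 6 branches close.
Every branch closed, so the negation is unsatisfiable and the formula is valid.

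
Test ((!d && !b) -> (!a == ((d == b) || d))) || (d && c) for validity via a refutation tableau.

Not valid

Assume the negation and expand:
Initial set: {F (((!d && !b) -> (!a == ((d == b) || d))) || (d && c))}.
F (((!d && !b) -> (!a == ((d == b) || d))) || (d && c)): α-rule — add F ((!d && !b) -> (!a == ((d == b) || d))), F (d && c).
F ((!d && !b) -> (!a == ((d == b) || d))): α-rule — add T (!d && !b), F (!a == ((d == b) || d)).
T (!d && !b): α-rule — add T !d, T !b.
F (d && c): β-rule — branch into F d  //  F c.
  branch 1 (add F d):
    F (!a == ((d == b) || d)): β-rule — branch into T !a, F ((d == b) || d)  //  F !a, T ((d == b) || d).
      branch 1.1 (add T !a, F ((d == b) || d)):
        F ((d == b) || d): α-rule — add F (d == b), F d.
        F (d == b): β-rule — branch into T d, F b  //  F d, T b.
          branch 1.1.1 (add T d, F b):
            × closes — contains both d and !d.
          branch 1.1.2 (add F d, T b):
            × closes — contains both b and !b.
      branch 1.2 (add F !a, T ((d == b) || d)):
        T ((d == b) || d): β-rule — branch into T (d == b)  //  T d.
          branch 1.2.1 (add T (d == b)):
            T (d == b): β-rule — branch into T d, T b  //  F d, F b.
              branch 1.2.1.1 (add T d, T b):
                × closes — contains both d and !d.
              branch 1.2.1.2 (add F d, F b):
                ○ open, literals {a=T, b=F, d=F}.
          branch 1.2.2 (add T d):
            × closes — contains both d and !d.
  branch 2 (add F c):
    F (!a == ((d == b) || d)): β-rule — branch into T !a, F ((d == b) || d)  //  F !a, T ((d == b) || d).
      branch 2.1 (add T !a, F ((d == b) || d)):
        F ((d == b) || d): α-rule — add F (d == b), F d.
        F (d == b): β-rule — branch into T d, F b  //  F d, T b.
          branch 2.1.1 (add T d, F b):
            × closes — contains both d and !d.
          branch 2.1.2 (add F d, T b):
            × closes — contains both b and !b.
      branch 2.2 (add F !a, T ((d == b) || d)):
        T ((d == b) || d): β-rule — branch into T (d == b)  //  T d.
          branch 2.2.1 (add T (d == b)):
            T (d == b): β-rule — branch into T d, T b  //  F d, F b.
              branch 2.2.1.1 (add T d, T b):
                × closes — contains both d and !d.
              branch 2.2.1.2 (add F d, F b):
                ○ open, literals {a=T, b=F, c=F, d=F}.
          branch 2.2.2 (add T d):
            × closes — contains both d and !d.
8 branches closed, 2 open.
An open branch gives a countermodel: a=T, b=F, d=F (unmentioned atoms arbitrary); under it the original formula is false.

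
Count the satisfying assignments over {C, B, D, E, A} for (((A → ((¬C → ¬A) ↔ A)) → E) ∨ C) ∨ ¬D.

30

Initial set: {((((A → ((¬C → ¬A) ↔ A)) → E) ∨ C) ∨ ¬D)}.
((((A → ((¬C → ¬A) ↔ A)) → E) ∨ C) ∨ ¬D): β-rule — branch into (((A → ((¬C → ¬A) ↔ A)) → E) ∨ C)  //  ¬D.
  branch 1 (add (((A → ((¬C → ¬A) ↔ A)) → E) ∨ C)):
    (((A → ((¬C → ¬A) ↔ A)) → E) ∨ C): β-rule — branch into ((A → ((¬C → ¬A) ↔ A)) → E)  //  C.
      branch 1.1 (add ((A → ((¬C → ¬A) ↔ A)) → E)):
        ((A → ((¬C → ¬A) ↔ A)) → E): β-rule — branch into ¬(A → ((¬C → ¬A) ↔ A))  //  E.
          branch 1.1.1 (add ¬(A → ((¬C → ¬A) ↔ A))):
            ¬(A → ((¬C → ¬A) ↔ A)): α-rule — add A, ¬((¬C → ¬A) ↔ A).
            ¬((¬C → ¬A) ↔ A): β-rule — branch into (¬C → ¬A), ¬A  //  ¬(¬C → ¬A), A.
              branch 1.1.1.1 (add (¬C → ¬A), ¬A):
                × closes — contains both A and ¬A.
              branch 1.1.1.2 (add ¬(¬C → ¬A), A):
                ¬(¬C → ¬A): α-rule — add ¬C, ¬¬A.
                ○ open, literals {A=T, C=F}.
          branch 1.1.2 (add E):
            ○ open, literals {E=T}.
      branch 1.2 (add C):
        ○ open, literals {C=T}.
  branch 2 (add ¬D):
    ○ open, literals {D=F}.
1 branch closed, 4 open.
Each open branch fixes some atoms; the unmentioned ones are free. Counting distinct full assignments: branch {A=T, C=F} (B, D, E) contributes 8 new; branch {E=T} (C, B, D, A) contributes 12 new; branch {C=T} (B, D, E, A) contributes 8 new; branch {D=F} (C, B, E, A) contributes 2 new. Total: 30.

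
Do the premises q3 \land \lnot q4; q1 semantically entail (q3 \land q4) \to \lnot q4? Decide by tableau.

Initial set: {(q3 \land \lnot q4); q1; \lnot ((q3 \land q4) \to \lnot q4)}.
(q3 \land \lnot q4): α-rule — add q3, \lnot q4.
\lnot ((q3 \land q4) \to \lnot q4): α-rule — add (q3 \land q4), \lnot \lnot q4.
× closes — contains both q4 and \lnot q4.
All 1 branch closes.
Every branch closed, so the premises entail the conclusion.

Yes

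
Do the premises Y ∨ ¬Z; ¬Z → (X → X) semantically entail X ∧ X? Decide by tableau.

Initial set: {T (Y ∨ ¬Z); T (¬Z → (X → X)); F (X ∧ X)}.
T (Y ∨ ¬Z): β-rule — branch into T Y  //  T ¬Z.
  branch 1 (add T Y):
    T (¬Z → (X → X)): β-rule — branch into F ¬Z  //  T (X → X).
      branch 1.1 (add F ¬Z):
        F (X ∧ X): β-rule — branch into F X  //  F X.
          branch 1.1.1 (add F X):
            ○ open, literals {X=0, Y=1, Z=1}.
          branch 1.1.2 (add F X):
            ○ open, literals {X=0, Y=1, Z=1}.
      branch 1.2 (add T (X → X)):
        F (X ∧ X): β-rule — branch into F X  //  F X.
          branch 1.2.1 (add F X):
            T (X → X): β-rule — branch into F X  //  T X.
              branch 1.2.1.1 (add F X):
                ○ open, literals {X=0, Y=1}.
              branch 1.2.1.2 (add T X):
                × closes — contains both X and ¬X.
          branch 1.2.2 (add F X):
            T (X → X): β-rule — branch into F X  //  T X.
              branch 1.2.2.1 (add F X):
                ○ open, literals {X=0, Y=1}.
              branch 1.2.2.2 (add T X):
                × closes — contains both X and ¬X.
  branch 2 (add T ¬Z):
    T (¬Z → (X → X)): β-rule — branch into F ¬Z  //  T (X → X).
      branch 2.1 (add F ¬Z):
        × closes — contains both Z and ¬Z.
      branch 2.2 (add T (X → X)):
        F (X ∧ X): β-rule — branch into F X  //  F X.
          branch 2.2.1 (add F X):
            T (X → X): β-rule — branch into F X  //  T X.
              branch 2.2.1.1 (add F X):
                ○ open, literals {X=0, Z=0}.
              branch 2.2.1.2 (add T X):
                × closes — contains both X and ¬X.
          branch 2.2.2 (add F X):
            T (X → X): β-rule — branch into F X  //  T X.
              branch 2.2.2.1 (add F X):
                ○ open, literals {X=0, Z=0}.
              branch 2.2.2.2 (add T X):
                × closes — contains both X and ¬X.
5 branches closed, 6 open.
An open branch gives a countermodel: X=0, Y=1, Z=1 (unmentioned atoms arbitrary); the premises hold there but the conclusion fails.

No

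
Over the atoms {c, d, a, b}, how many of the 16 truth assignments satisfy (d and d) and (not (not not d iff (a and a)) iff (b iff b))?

Initial set: {((d and d) and (not (not not d iff (a and a)) iff (b iff b)))}.
((d and d) and (not (not not d iff (a and a)) iff (b iff b))): α-rule — add (d and d), (not (not not d iff (a and a)) iff (b iff b)).
(d and d): α-rule — add d, d.
(not (not not d iff (a and a)) iff (b iff b)): β-rule — branch into not (not not d iff (a and a)), (b iff b)  //  not not (not not d iff (a and a)), not (b iff b).
  branch 1 (add not (not not d iff (a and a)), (b iff b)):
    not (not not d iff (a and a)): β-rule — branch into not not d, not (a and a)  //  not not not d, (a and a).
      branch 1.1 (add not not d, not (a and a)):
        not not d: drop double negation, giving d.
        (b iff b): β-rule — branch into b, b  //  not b, not b.
          branch 1.1.1 (add b, b):
            not (a and a): β-rule — branch into not a  //  not a.
              branch 1.1.1.1 (add not a):
                ○ open, literals {a=0, b=1, d=1}.
              branch 1.1.1.2 (add not a):
                ○ open, literals {a=0, b=1, d=1}.
          branch 1.1.2 (add not b, not b):
            not (a and a): β-rule — branch into not a  //  not a.
              branch 1.1.2.1 (add not a):
                ○ open, literals {a=0, b=0, d=1}.
              branch 1.1.2.2 (add not a):
                ○ open, literals {a=0, b=0, d=1}.
      branch 1.2 (add not not not d, (a and a)):
        not not not d: drop double negation, giving not d.
        × closes — contains both d and not d.
  branch 2 (add not not (not not d iff (a and a)), not (b iff b)):
    not not (not not d iff (a and a)): β-rule — branch into not not d, (a and a)  //  not not not d, not (a and a).
      branch 2.1 (add not not d, (a and a)):
        not not d: drop double negation, giving d.
        (a and a): α-rule — add a, a.
        not (b iff b): β-rule — branch into b, not b  //  not b, b.
          branch 2.1.1 (add b, not b):
            × closes — contains both b and not b.
          branch 2.1.2 (add not b, b):
            × closes — contains both b and not b.
      branch 2.2 (add not not not d, not (a and a)):
        not not not d: drop double negation, giving not d.
        × closes — contains both d and not d.
4 branches closed, 4 open.
Each open branch fixes some atoms; the unmentioned ones are free. Counting distinct full assignments: branch {a=0, b=1, d=1} (c) contributes 2 new; branch {a=0, b=1, d=1} (c) contributes 0 new; branch {a=0, b=0, d=1} (c) contributes 2 new; branch {a=0, b=0, d=1} (c) contributes 0 new. Total: 4.

4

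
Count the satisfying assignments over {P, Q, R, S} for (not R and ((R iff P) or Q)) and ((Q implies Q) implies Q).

Initial set: {((not R and ((R iff P) or Q)) and ((Q implies Q) implies Q))}.
((not R and ((R iff P) or Q)) and ((Q implies Q) implies Q)): α-rule — add (not R and ((R iff P) or Q)), ((Q implies Q) implies Q).
(not R and ((R iff P) or Q)): α-rule — add not R, ((R iff P) or Q).
((Q implies Q) implies Q): β-rule — branch into not (Q implies Q)  //  Q.
  branch 1 (add not (Q implies Q)):
    not (Q implies Q): α-rule — add Q, not Q.
    × closes — contains both Q and not Q.
  branch 2 (add Q):
    ((R iff P) or Q): β-rule — branch into (R iff P)  //  Q.
      branch 2.1 (add (R iff P)):
        (R iff P): β-rule — branch into R, P  //  not R, not P.
          branch 2.1.1 (add R, P):
            × closes — contains both R and not R.
          branch 2.1.2 (add not R, not P):
            ○ open, literals {P=false, Q=true, R=false}.
      branch 2.2 (add Q):
        ○ open, literals {Q=true, R=false}.
2 branches closed, 2 open.
Each open branch fixes some atoms; the unmentioned ones are free. Counting distinct full assignments: branch {P=false, Q=true, R=false} (S) contributes 2 new; branch {Q=true, R=false} (P, S) contributes 2 new. Total: 4.

4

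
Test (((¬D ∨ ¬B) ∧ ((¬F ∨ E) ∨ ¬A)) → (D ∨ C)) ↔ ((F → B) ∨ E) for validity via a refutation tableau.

Assume the negation and expand:
Initial set: {¬((((¬D ∨ ¬B) ∧ ((¬F ∨ E) ∨ ¬A)) → (D ∨ C)) ↔ ((F → B) ∨ E))}.
¬((((¬D ∨ ¬B) ∧ ((¬F ∨ E) ∨ ¬A)) → (D ∨ C)) ↔ ((F → B) ∨ E)): β-rule — branch into (((¬D ∨ ¬B) ∧ ((¬F ∨ E) ∨ ¬A)) → (D ∨ C)), ¬((F → B) ∨ E)  //  ¬(((¬D ∨ ¬B) ∧ ((¬F ∨ E) ∨ ¬A)) → (D ∨ C)), ((F → B) ∨ E).
  branch 1 (add (((¬D ∨ ¬B) ∧ ((¬F ∨ E) ∨ ¬A)) → (D ∨ C)), ¬((F → B) ∨ E)):
    ¬((F → B) ∨ E): α-rule — add ¬(F → B), ¬E.
    ¬(F → B): α-rule — add F, ¬B.
    (((¬D ∨ ¬B) ∧ ((¬F ∨ E) ∨ ¬A)) → (D ∨ C)): β-rule — branch into ¬((¬D ∨ ¬B) ∧ ((¬F ∨ E) ∨ ¬A))  //  (D ∨ C).
      branch 1.1 (add ¬((¬D ∨ ¬B) ∧ ((¬F ∨ E) ∨ ¬A))):
        ¬((¬D ∨ ¬B) ∧ ((¬F ∨ E) ∨ ¬A)): β-rule — branch into ¬(¬D ∨ ¬B)  //  ¬((¬F ∨ E) ∨ ¬A).
          branch 1.1.1 (add ¬(¬D ∨ ¬B)):
            ¬(¬D ∨ ¬B): α-rule — add ¬¬D, ¬¬B.
            × closes — contains both B and ¬B.
          branch 1.1.2 (add ¬((¬F ∨ E) ∨ ¬A)):
            ¬((¬F ∨ E) ∨ ¬A): α-rule — add ¬(¬F ∨ E), ¬¬A.
            ¬(¬F ∨ E): α-rule — add ¬¬F, ¬E.
            ○ open, literals {A=true, B=false, E=false, F=true}.
      branch 1.2 (add (D ∨ C)):
        (D ∨ C): β-rule — branch into D  //  C.
          branch 1.2.1 (add D):
            ○ open, literals {B=false, D=true, E=false, F=true}.
          branch 1.2.2 (add C):
            ○ open, literals {B=false, C=true, E=false, F=true}.
  branch 2 (add ¬(((¬D ∨ ¬B) ∧ ((¬F ∨ E) ∨ ¬A)) → (D ∨ C)), ((F → B) ∨ E)):
    ¬(((¬D ∨ ¬B) ∧ ((¬F ∨ E) ∨ ¬A)) → (D ∨ C)): α-rule — add ((¬D ∨ ¬B) ∧ ((¬F ∨ E) ∨ ¬A)), ¬(D ∨ C).
    ((¬D ∨ ¬B) ∧ ((¬F ∨ E) ∨ ¬A)): α-rule — add (¬D ∨ ¬B), ((¬F ∨ E) ∨ ¬A).
    ¬(D ∨ C): α-rule — add ¬D, ¬C.
    ((F → B) ∨ E): β-rule — branch into (F → B)  //  E.
      branch 2.1 (add (F → B)):
        (¬D ∨ ¬B): β-rule — branch into ¬D  //  ¬B.
          branch 2.1.1 (add ¬D):
            ((¬F ∨ E) ∨ ¬A): β-rule — branch into (¬F ∨ E)  //  ¬A.
              branch 2.1.1.1 (add (¬F ∨ E)):
                (F → B): β-rule — branch into ¬F  //  B.
                  branch 2.1.1.1.1 (add ¬F):
                    (¬F ∨ E): β-rule — branch into ¬F  //  E.
                      branch 2.1.1.1.1.1 (add ¬F):
                        ○ open, literals {C=false, D=false, F=false}.
                      branch 2.1.1.1.1.2 (add E):
                        ○ open, literals {C=false, D=false, E=true, F=false}.
                  branch 2.1.1.1.2 (add B):
                    (¬F ∨ E): β-rule — branch into ¬F  //  E.
                      branch 2.1.1.1.2.1 (add ¬F):
                        ○ open, literals {B=true, C=false, D=false, F=false}.
                      branch 2.1.1.1.2.2 (add E):
                        ○ open, literals {B=true, C=false, D=false, E=true}.
              branch 2.1.1.2 (add ¬A):
                (F → B): β-rule — branch into ¬F  //  B.
                  branch 2.1.1.2.1 (add ¬F):
                    ○ open, literals {A=false, C=false, D=false, F=false}.
                  branch 2.1.1.2.2 (add B):
                    ○ open, literals {A=false, B=true, C=false, D=false}.
          branch 2.1.2 (add ¬B):
            ((¬F ∨ E) ∨ ¬A): β-rule — branch into (¬F ∨ E)  //  ¬A.
              branch 2.1.2.1 (add (¬F ∨ E)):
                (F → B): β-rule — branch into ¬F  //  B.
                  branch 2.1.2.1.1 (add ¬F):
                    (¬F ∨ E): β-rule — branch into ¬F  //  E.
                      branch 2.1.2.1.1.1 (add ¬F):
                        ○ open, literals {B=false, C=false, D=false, F=false}.
                      branch 2.1.2.1.1.2 (add E):
                        ○ open, literals {B=false, C=false, D=false, E=true, F=false}.
                  branch 2.1.2.1.2 (add B):
                    × closes — contains both B and ¬B.
              branch 2.1.2.2 (add ¬A):
                (F → B): β-rule — branch into ¬F  //  B.
                  branch 2.1.2.2.1 (add ¬F):
                    ○ open, literals {A=false, B=false, C=false, D=false, F=false}.
                  branch 2.1.2.2.2 (add B):
                    × closes — contains both B and ¬B.
      branch 2.2 (add E):
        (¬D ∨ ¬B): β-rule — branch into ¬D  //  ¬B.
          branch 2.2.1 (add ¬D):
            ((¬F ∨ E) ∨ ¬A): β-rule — branch into (¬F ∨ E)  //  ¬A.
              branch 2.2.1.1 (add (¬F ∨ E)):
                (¬F ∨ E): β-rule — branch into ¬F  //  E.
                  branch 2.2.1.1.1 (add ¬F):
                    ○ open, literals {C=false, D=false, E=true, F=false}.
                  branch 2.2.1.1.2 (add E):
                    ○ open, literals {C=false, D=false, E=true}.
              branch 2.2.1.2 (add ¬A):
                ○ open, literals {A=false, C=false, D=false, E=true}.
          branch 2.2.2 (add ¬B):
            ((¬F ∨ E) ∨ ¬A): β-rule — branch into (¬F ∨ E)  //  ¬A.
              branch 2.2.2.1 (add (¬F ∨ E)):
                (¬F ∨ E): β-rule — branch into ¬F  //  E.
                  branch 2.2.2.1.1 (add ¬F):
                    ○ open, literals {B=false, C=false, D=false, E=true, F=false}.
                  branch 2.2.2.1.2 (add E):
                    ○ open, literals {B=false, C=false, D=false, E=true}.
              branch 2.2.2.2 (add ¬A):
                ○ open, literals {A=false, B=false, C=false, D=false, E=true}.
3 branches closed, 18 open.
An open branch gives a countermodel: A=true, B=false, E=false, F=true (unmentioned atoms arbitrary); under it the original formula is false.

Not valid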